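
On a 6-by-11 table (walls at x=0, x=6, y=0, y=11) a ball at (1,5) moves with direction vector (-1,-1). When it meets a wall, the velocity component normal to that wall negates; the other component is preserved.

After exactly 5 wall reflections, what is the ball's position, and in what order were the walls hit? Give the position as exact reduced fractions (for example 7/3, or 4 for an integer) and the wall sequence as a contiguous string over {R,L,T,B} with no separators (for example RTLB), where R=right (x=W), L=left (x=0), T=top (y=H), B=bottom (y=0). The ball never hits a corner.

Final position: (3,11)
Wall sequence: LBRLT

1. t=1 → L at (0,4); v=(1,-1)
2. t=4 → B at (4,0); v=(1,1)
3. t=2 → R at (6,2); v=(-1,1)
4. t=6 → L at (0,8); v=(1,1)
5. t=3 → T at (3,11); v=(1,-1)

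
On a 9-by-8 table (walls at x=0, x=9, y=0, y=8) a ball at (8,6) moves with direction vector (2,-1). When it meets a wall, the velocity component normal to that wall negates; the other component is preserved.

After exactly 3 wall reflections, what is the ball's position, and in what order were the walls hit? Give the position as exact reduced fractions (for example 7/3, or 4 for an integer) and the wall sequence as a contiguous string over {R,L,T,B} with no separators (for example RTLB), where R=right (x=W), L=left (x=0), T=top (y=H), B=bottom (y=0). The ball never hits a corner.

Final position: (2,0)
Wall sequence: RLB

1. t=1/2 → R at (9,11/2); v=(-2,-1)
2. t=9/2 → L at (0,1); v=(2,-1)
3. t=1 → B at (2,0); v=(2,1)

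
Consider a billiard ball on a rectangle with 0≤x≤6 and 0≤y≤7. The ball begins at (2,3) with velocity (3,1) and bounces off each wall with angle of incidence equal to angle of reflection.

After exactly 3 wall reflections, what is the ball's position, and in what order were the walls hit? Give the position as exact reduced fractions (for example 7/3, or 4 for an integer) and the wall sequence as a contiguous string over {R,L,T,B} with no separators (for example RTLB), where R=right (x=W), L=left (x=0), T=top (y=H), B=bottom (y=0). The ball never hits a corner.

Final position: (2,7)
Wall sequence: RLT

1. t=4/3 → R at (6,13/3); v=(-3,1)
2. t=2 → L at (0,19/3); v=(3,1)
3. t=2/3 → T at (2,7); v=(3,-1)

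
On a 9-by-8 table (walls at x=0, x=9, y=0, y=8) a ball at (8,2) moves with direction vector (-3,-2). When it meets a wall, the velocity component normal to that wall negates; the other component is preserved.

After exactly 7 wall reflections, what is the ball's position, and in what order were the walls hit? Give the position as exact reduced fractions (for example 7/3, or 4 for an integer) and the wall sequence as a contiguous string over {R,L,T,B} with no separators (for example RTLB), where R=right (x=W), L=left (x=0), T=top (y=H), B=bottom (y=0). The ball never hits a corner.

1. t=1 → B at (5,0); v=(-3,2)
2. t=5/3 → L at (0,10/3); v=(3,2)
3. t=7/3 → T at (7,8); v=(3,-2)
4. t=2/3 → R at (9,20/3); v=(-3,-2)
5. t=3 → L at (0,2/3); v=(3,-2)
6. t=1/3 → B at (1,0); v=(3,2)
7. t=8/3 → R at (9,16/3); v=(-3,2)

Final position: (9,16/3)
Wall sequence: BLTRLBR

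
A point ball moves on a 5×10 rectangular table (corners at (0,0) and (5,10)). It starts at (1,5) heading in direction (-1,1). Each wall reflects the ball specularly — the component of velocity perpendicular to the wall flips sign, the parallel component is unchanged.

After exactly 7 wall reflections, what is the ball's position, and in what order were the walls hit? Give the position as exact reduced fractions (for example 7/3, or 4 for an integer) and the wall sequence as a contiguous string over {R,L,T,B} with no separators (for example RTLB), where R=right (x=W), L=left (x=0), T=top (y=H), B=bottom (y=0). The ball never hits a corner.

Final position: (0,6)
Wall sequence: LTRLBRL

1. t=1 → L at (0,6); v=(1,1)
2. t=4 → T at (4,10); v=(1,-1)
3. t=1 → R at (5,9); v=(-1,-1)
4. t=5 → L at (0,4); v=(1,-1)
5. t=4 → B at (4,0); v=(1,1)
6. t=1 → R at (5,1); v=(-1,1)
7. t=5 → L at (0,6); v=(1,1)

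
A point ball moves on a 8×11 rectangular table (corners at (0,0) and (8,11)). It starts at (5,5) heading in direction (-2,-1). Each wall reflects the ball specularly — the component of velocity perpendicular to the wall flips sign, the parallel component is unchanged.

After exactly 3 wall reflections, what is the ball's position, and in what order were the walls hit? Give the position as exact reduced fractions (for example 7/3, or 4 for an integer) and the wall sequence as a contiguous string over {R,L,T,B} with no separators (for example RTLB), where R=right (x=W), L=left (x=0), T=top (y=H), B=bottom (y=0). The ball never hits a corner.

Final position: (8,3/2)
Wall sequence: LBR

1. t=5/2 → L at (0,5/2); v=(2,-1)
2. t=5/2 → B at (5,0); v=(2,1)
3. t=3/2 → R at (8,3/2); v=(-2,1)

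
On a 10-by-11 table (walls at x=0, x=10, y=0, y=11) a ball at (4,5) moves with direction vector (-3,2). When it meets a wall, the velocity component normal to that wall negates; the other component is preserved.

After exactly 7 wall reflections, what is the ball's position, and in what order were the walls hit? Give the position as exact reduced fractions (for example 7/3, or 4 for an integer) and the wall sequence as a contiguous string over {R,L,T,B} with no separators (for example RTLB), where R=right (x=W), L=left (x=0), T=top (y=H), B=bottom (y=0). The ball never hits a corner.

1. t=4/3 → L at (0,23/3); v=(3,2)
2. t=5/3 → T at (5,11); v=(3,-2)
3. t=5/3 → R at (10,23/3); v=(-3,-2)
4. t=10/3 → L at (0,1); v=(3,-2)
5. t=1/2 → B at (3/2,0); v=(3,2)
6. t=17/6 → R at (10,17/3); v=(-3,2)
7. t=8/3 → T at (2,11); v=(-3,-2)

Final position: (2,11)
Wall sequence: LTRLBRT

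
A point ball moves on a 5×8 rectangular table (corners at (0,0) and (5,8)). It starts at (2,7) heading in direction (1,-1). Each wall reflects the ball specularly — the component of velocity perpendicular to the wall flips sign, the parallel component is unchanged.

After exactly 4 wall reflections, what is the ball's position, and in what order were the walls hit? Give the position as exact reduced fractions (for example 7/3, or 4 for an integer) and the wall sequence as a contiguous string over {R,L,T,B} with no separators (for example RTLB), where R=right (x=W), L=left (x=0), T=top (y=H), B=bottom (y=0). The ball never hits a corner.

Final position: (5,6)
Wall sequence: RBLR

1. t=3 → R at (5,4); v=(-1,-1)
2. t=4 → B at (1,0); v=(-1,1)
3. t=1 → L at (0,1); v=(1,1)
4. t=5 → R at (5,6); v=(-1,1)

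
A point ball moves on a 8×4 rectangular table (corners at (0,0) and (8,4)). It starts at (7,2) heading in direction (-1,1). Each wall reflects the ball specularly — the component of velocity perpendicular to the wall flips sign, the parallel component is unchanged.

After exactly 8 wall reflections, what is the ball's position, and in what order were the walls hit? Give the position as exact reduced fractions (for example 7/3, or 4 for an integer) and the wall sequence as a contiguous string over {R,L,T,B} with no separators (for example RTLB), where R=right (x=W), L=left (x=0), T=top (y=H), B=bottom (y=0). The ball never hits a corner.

Final position: (1,0)
Wall sequence: TBLTBRTB

1. t=2 → T at (5,4); v=(-1,-1)
2. t=4 → B at (1,0); v=(-1,1)
3. t=1 → L at (0,1); v=(1,1)
4. t=3 → T at (3,4); v=(1,-1)
5. t=4 → B at (7,0); v=(1,1)
6. t=1 → R at (8,1); v=(-1,1)
7. t=3 → T at (5,4); v=(-1,-1)
8. t=4 → B at (1,0); v=(-1,1)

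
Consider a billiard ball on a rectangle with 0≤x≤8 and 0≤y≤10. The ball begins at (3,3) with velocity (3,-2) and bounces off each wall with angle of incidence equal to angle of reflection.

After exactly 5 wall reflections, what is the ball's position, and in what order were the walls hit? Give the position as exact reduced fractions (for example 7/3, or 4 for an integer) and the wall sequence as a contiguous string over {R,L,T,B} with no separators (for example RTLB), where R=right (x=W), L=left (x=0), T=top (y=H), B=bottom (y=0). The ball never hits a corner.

1. t=3/2 → B at (15/2,0); v=(3,2)
2. t=1/6 → R at (8,1/3); v=(-3,2)
3. t=8/3 → L at (0,17/3); v=(3,2)
4. t=13/6 → T at (13/2,10); v=(3,-2)
5. t=1/2 → R at (8,9); v=(-3,-2)

Final position: (8,9)
Wall sequence: BRLTR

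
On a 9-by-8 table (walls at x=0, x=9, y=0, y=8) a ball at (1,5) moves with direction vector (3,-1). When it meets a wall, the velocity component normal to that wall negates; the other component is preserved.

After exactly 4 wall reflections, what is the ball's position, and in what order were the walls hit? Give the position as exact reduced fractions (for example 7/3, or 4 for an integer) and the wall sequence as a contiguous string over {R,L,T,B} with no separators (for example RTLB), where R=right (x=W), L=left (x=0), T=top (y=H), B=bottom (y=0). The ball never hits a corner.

Final position: (9,11/3)
Wall sequence: RBLR

1. t=8/3 → R at (9,7/3); v=(-3,-1)
2. t=7/3 → B at (2,0); v=(-3,1)
3. t=2/3 → L at (0,2/3); v=(3,1)
4. t=3 → R at (9,11/3); v=(-3,1)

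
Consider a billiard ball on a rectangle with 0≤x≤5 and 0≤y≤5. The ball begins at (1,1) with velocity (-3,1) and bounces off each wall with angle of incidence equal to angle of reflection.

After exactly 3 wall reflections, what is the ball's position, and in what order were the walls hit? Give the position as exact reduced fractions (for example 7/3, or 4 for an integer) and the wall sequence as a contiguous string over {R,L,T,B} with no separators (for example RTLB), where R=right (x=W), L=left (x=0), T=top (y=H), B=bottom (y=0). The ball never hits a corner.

1. t=1/3 → L at (0,4/3); v=(3,1)
2. t=5/3 → R at (5,3); v=(-3,1)
3. t=5/3 → L at (0,14/3); v=(3,1)

Final position: (0,14/3)
Wall sequence: LRL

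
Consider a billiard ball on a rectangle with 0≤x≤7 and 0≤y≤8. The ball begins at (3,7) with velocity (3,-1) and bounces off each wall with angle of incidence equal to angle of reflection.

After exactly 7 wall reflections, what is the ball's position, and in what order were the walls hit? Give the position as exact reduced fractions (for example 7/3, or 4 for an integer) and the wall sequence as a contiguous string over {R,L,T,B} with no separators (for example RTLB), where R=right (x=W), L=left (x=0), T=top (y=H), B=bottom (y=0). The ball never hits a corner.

Final position: (0,6)
Wall sequence: RLRBLRL

1. t=4/3 → R at (7,17/3); v=(-3,-1)
2. t=7/3 → L at (0,10/3); v=(3,-1)
3. t=7/3 → R at (7,1); v=(-3,-1)
4. t=1 → B at (4,0); v=(-3,1)
5. t=4/3 → L at (0,4/3); v=(3,1)
6. t=7/3 → R at (7,11/3); v=(-3,1)
7. t=7/3 → L at (0,6); v=(3,1)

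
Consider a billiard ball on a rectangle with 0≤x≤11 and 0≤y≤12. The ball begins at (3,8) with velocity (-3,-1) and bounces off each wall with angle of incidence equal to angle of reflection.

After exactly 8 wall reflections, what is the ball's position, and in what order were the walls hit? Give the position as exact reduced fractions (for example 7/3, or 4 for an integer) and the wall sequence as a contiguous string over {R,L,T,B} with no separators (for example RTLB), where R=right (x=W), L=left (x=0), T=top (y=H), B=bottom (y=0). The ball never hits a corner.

Final position: (9,12)
Wall sequence: LRBLRLRT

1. t=1 → L at (0,7); v=(3,-1)
2. t=11/3 → R at (11,10/3); v=(-3,-1)
3. t=10/3 → B at (1,0); v=(-3,1)
4. t=1/3 → L at (0,1/3); v=(3,1)
5. t=11/3 → R at (11,4); v=(-3,1)
6. t=11/3 → L at (0,23/3); v=(3,1)
7. t=11/3 → R at (11,34/3); v=(-3,1)
8. t=2/3 → T at (9,12); v=(-3,-1)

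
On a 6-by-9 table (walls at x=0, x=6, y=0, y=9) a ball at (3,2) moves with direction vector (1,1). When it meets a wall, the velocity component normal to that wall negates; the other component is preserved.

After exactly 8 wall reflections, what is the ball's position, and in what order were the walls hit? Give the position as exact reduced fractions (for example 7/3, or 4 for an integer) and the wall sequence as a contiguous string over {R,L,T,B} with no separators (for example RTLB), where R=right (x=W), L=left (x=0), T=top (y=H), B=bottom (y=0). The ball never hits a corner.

1. t=3 → R at (6,5); v=(-1,1)
2. t=4 → T at (2,9); v=(-1,-1)
3. t=2 → L at (0,7); v=(1,-1)
4. t=6 → R at (6,1); v=(-1,-1)
5. t=1 → B at (5,0); v=(-1,1)
6. t=5 → L at (0,5); v=(1,1)
7. t=4 → T at (4,9); v=(1,-1)
8. t=2 → R at (6,7); v=(-1,-1)

Final position: (6,7)
Wall sequence: RTLRBLTR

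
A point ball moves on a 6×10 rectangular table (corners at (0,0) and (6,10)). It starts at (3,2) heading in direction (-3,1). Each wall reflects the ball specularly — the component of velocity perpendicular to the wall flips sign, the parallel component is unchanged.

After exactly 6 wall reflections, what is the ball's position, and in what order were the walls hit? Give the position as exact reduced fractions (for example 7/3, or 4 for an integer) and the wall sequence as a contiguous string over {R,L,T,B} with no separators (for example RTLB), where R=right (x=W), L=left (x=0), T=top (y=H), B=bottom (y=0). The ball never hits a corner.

Final position: (0,9)
Wall sequence: LRLRTL

1. t=1 → L at (0,3); v=(3,1)
2. t=2 → R at (6,5); v=(-3,1)
3. t=2 → L at (0,7); v=(3,1)
4. t=2 → R at (6,9); v=(-3,1)
5. t=1 → T at (3,10); v=(-3,-1)
6. t=1 → L at (0,9); v=(3,-1)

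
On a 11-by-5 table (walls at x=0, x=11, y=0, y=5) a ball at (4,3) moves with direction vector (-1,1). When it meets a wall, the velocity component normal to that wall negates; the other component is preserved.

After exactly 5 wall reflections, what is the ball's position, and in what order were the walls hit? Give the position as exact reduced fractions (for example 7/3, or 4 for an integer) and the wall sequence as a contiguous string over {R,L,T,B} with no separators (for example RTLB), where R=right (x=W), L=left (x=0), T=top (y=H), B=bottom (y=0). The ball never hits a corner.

1. t=2 → T at (2,5); v=(-1,-1)
2. t=2 → L at (0,3); v=(1,-1)
3. t=3 → B at (3,0); v=(1,1)
4. t=5 → T at (8,5); v=(1,-1)
5. t=3 → R at (11,2); v=(-1,-1)

Final position: (11,2)
Wall sequence: TLBTR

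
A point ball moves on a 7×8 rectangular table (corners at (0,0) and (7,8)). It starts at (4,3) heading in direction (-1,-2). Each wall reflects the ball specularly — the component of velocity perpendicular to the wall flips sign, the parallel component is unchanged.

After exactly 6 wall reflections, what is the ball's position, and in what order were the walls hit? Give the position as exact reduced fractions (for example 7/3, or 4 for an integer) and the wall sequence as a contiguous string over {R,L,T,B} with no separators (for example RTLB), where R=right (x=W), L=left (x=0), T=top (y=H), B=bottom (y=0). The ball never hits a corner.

Final position: (9/2,8)
Wall sequence: BLTBRT

1. t=3/2 → B at (5/2,0); v=(-1,2)
2. t=5/2 → L at (0,5); v=(1,2)
3. t=3/2 → T at (3/2,8); v=(1,-2)
4. t=4 → B at (11/2,0); v=(1,2)
5. t=3/2 → R at (7,3); v=(-1,2)
6. t=5/2 → T at (9/2,8); v=(-1,-2)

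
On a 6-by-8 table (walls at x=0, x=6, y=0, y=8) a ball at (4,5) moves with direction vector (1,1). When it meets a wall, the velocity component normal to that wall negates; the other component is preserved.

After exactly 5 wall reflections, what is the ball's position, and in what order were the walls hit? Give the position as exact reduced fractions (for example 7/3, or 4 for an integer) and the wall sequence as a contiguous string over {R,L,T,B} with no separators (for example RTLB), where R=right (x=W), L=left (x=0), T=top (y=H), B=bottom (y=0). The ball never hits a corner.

1. t=2 → R at (6,7); v=(-1,1)
2. t=1 → T at (5,8); v=(-1,-1)
3. t=5 → L at (0,3); v=(1,-1)
4. t=3 → B at (3,0); v=(1,1)
5. t=3 → R at (6,3); v=(-1,1)

Final position: (6,3)
Wall sequence: RTLBR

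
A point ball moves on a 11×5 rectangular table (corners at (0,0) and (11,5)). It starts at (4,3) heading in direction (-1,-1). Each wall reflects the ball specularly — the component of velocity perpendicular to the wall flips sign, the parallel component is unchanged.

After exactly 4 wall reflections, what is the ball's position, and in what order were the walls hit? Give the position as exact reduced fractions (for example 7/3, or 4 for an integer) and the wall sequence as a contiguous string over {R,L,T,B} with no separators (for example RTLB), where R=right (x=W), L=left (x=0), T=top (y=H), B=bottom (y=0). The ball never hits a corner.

1. t=3 → B at (1,0); v=(-1,1)
2. t=1 → L at (0,1); v=(1,1)
3. t=4 → T at (4,5); v=(1,-1)
4. t=5 → B at (9,0); v=(1,1)

Final position: (9,0)
Wall sequence: BLTB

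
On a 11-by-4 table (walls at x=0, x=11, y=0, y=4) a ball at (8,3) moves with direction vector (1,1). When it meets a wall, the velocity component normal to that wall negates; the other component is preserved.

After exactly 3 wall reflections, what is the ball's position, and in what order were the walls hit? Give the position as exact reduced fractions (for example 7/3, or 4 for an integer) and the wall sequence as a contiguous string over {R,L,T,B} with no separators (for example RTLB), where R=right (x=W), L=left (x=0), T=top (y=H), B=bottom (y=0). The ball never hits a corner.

Final position: (9,0)
Wall sequence: TRB

1. t=1 → T at (9,4); v=(1,-1)
2. t=2 → R at (11,2); v=(-1,-1)
3. t=2 → B at (9,0); v=(-1,1)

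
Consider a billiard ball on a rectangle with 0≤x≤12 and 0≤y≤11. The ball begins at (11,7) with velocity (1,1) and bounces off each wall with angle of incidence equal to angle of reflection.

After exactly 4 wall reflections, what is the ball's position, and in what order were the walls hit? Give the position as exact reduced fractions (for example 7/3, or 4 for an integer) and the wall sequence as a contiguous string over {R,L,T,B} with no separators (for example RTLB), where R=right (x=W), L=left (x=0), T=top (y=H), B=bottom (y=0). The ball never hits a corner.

Final position: (2,0)
Wall sequence: RTLB

1. t=1 → R at (12,8); v=(-1,1)
2. t=3 → T at (9,11); v=(-1,-1)
3. t=9 → L at (0,2); v=(1,-1)
4. t=2 → B at (2,0); v=(1,1)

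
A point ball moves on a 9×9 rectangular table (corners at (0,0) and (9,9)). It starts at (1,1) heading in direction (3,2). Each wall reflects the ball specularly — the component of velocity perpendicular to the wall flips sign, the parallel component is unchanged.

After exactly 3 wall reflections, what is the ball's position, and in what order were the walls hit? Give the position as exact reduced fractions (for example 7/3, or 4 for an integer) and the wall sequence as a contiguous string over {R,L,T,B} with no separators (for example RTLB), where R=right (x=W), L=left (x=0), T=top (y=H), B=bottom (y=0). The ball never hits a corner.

Final position: (0,17/3)
Wall sequence: RTL

1. t=8/3 → R at (9,19/3); v=(-3,2)
2. t=4/3 → T at (5,9); v=(-3,-2)
3. t=5/3 → L at (0,17/3); v=(3,-2)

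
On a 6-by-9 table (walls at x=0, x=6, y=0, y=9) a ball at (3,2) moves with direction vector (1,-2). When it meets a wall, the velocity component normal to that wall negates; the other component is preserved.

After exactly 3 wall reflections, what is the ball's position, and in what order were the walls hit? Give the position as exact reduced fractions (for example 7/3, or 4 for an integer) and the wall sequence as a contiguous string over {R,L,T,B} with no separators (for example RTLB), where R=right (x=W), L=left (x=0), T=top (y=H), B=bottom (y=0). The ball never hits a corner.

1. t=1 → B at (4,0); v=(1,2)
2. t=2 → R at (6,4); v=(-1,2)
3. t=5/2 → T at (7/2,9); v=(-1,-2)

Final position: (7/2,9)
Wall sequence: BRT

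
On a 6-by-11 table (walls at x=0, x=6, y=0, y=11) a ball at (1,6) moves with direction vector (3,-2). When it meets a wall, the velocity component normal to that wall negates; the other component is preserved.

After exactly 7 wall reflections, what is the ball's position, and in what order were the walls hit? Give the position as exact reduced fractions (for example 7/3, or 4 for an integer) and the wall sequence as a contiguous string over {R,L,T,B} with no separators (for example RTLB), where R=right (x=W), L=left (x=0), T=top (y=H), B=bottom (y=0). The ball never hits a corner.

Final position: (6,26/3)
Wall sequence: RBLRLTR

1. t=5/3 → R at (6,8/3); v=(-3,-2)
2. t=4/3 → B at (2,0); v=(-3,2)
3. t=2/3 → L at (0,4/3); v=(3,2)
4. t=2 → R at (6,16/3); v=(-3,2)
5. t=2 → L at (0,28/3); v=(3,2)
6. t=5/6 → T at (5/2,11); v=(3,-2)
7. t=7/6 → R at (6,26/3); v=(-3,-2)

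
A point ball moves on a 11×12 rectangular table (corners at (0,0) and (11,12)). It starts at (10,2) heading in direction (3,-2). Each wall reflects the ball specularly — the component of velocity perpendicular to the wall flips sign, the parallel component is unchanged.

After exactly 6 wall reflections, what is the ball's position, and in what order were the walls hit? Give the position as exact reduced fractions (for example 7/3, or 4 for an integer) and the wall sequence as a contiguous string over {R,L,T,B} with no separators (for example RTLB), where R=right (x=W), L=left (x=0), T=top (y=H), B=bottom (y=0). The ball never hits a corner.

1. t=1/3 → R at (11,4/3); v=(-3,-2)
2. t=2/3 → B at (9,0); v=(-3,2)
3. t=3 → L at (0,6); v=(3,2)
4. t=3 → T at (9,12); v=(3,-2)
5. t=2/3 → R at (11,32/3); v=(-3,-2)
6. t=11/3 → L at (0,10/3); v=(3,-2)

Final position: (0,10/3)
Wall sequence: RBLTRL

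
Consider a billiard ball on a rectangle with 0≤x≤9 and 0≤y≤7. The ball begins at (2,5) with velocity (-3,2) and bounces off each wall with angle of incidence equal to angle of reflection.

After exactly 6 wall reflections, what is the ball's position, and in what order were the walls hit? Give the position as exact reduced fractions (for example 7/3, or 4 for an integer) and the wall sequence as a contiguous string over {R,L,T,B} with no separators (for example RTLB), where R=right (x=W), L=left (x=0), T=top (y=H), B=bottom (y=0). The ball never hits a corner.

Final position: (4,7)
Wall sequence: LTRBLT

1. t=2/3 → L at (0,19/3); v=(3,2)
2. t=1/3 → T at (1,7); v=(3,-2)
3. t=8/3 → R at (9,5/3); v=(-3,-2)
4. t=5/6 → B at (13/2,0); v=(-3,2)
5. t=13/6 → L at (0,13/3); v=(3,2)
6. t=4/3 → T at (4,7); v=(3,-2)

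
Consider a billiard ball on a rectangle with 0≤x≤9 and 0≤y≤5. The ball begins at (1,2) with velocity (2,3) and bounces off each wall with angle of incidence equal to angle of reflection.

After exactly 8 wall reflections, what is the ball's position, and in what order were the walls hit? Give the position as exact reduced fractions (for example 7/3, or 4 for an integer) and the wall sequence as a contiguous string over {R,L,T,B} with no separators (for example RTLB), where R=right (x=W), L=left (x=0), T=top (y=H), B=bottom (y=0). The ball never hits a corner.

Final position: (5/3,0)
Wall sequence: TBRTBTLB

1. t=1 → T at (3,5); v=(2,-3)
2. t=5/3 → B at (19/3,0); v=(2,3)
3. t=4/3 → R at (9,4); v=(-2,3)
4. t=1/3 → T at (25/3,5); v=(-2,-3)
5. t=5/3 → B at (5,0); v=(-2,3)
6. t=5/3 → T at (5/3,5); v=(-2,-3)
7. t=5/6 → L at (0,5/2); v=(2,-3)
8. t=5/6 → B at (5/3,0); v=(2,3)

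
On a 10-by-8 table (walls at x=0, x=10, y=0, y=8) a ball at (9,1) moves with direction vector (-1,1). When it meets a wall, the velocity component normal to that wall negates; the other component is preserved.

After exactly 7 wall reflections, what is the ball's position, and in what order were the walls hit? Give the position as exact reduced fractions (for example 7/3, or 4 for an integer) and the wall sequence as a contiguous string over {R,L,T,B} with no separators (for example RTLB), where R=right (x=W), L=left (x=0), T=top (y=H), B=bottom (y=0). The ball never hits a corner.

Final position: (2,0)
Wall sequence: TLBRTLB

1. t=7 → T at (2,8); v=(-1,-1)
2. t=2 → L at (0,6); v=(1,-1)
3. t=6 → B at (6,0); v=(1,1)
4. t=4 → R at (10,4); v=(-1,1)
5. t=4 → T at (6,8); v=(-1,-1)
6. t=6 → L at (0,2); v=(1,-1)
7. t=2 → B at (2,0); v=(1,1)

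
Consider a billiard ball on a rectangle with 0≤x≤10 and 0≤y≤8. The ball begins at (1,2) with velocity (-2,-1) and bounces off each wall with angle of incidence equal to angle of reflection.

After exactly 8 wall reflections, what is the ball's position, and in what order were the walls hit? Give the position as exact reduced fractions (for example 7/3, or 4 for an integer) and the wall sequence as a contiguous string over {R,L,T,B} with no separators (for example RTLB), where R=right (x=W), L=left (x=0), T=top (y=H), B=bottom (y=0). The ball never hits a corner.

1. t=1/2 → L at (0,3/2); v=(2,-1)
2. t=3/2 → B at (3,0); v=(2,1)
3. t=7/2 → R at (10,7/2); v=(-2,1)
4. t=9/2 → T at (1,8); v=(-2,-1)
5. t=1/2 → L at (0,15/2); v=(2,-1)
6. t=5 → R at (10,5/2); v=(-2,-1)
7. t=5/2 → B at (5,0); v=(-2,1)
8. t=5/2 → L at (0,5/2); v=(2,1)

Final position: (0,5/2)
Wall sequence: LBRTLRBL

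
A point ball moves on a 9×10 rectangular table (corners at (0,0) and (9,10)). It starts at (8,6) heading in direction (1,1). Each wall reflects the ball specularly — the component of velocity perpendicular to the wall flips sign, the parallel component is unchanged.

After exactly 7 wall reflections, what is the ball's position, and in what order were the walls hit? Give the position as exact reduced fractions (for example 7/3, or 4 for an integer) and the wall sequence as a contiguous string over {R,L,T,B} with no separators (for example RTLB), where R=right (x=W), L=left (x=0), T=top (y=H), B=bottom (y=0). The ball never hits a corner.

1. t=1 → R at (9,7); v=(-1,1)
2. t=3 → T at (6,10); v=(-1,-1)
3. t=6 → L at (0,4); v=(1,-1)
4. t=4 → B at (4,0); v=(1,1)
5. t=5 → R at (9,5); v=(-1,1)
6. t=5 → T at (4,10); v=(-1,-1)
7. t=4 → L at (0,6); v=(1,-1)

Final position: (0,6)
Wall sequence: RTLBRTL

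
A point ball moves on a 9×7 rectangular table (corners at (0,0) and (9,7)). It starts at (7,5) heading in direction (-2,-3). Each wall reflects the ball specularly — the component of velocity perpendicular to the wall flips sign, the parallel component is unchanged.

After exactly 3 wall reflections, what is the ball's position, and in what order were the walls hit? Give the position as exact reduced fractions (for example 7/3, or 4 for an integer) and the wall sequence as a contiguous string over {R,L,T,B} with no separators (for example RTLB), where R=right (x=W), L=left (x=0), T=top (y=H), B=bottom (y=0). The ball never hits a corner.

Final position: (1,7)
Wall sequence: BLT

1. t=5/3 → B at (11/3,0); v=(-2,3)
2. t=11/6 → L at (0,11/2); v=(2,3)
3. t=1/2 → T at (1,7); v=(2,-3)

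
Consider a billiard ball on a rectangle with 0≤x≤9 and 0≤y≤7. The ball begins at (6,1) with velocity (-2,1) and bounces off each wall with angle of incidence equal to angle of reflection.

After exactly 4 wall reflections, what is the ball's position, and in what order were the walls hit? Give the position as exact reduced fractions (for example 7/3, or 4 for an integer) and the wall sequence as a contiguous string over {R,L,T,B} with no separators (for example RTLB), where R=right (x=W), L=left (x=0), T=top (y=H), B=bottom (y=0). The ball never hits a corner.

1. t=3 → L at (0,4); v=(2,1)
2. t=3 → T at (6,7); v=(2,-1)
3. t=3/2 → R at (9,11/2); v=(-2,-1)
4. t=9/2 → L at (0,1); v=(2,-1)

Final position: (0,1)
Wall sequence: LTRL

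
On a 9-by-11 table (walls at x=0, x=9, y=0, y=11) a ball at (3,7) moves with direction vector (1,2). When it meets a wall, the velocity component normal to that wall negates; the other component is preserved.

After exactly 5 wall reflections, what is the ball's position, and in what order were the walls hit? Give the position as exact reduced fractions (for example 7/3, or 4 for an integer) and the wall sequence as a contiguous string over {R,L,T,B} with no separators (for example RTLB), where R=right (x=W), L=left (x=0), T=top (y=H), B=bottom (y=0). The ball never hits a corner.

1. t=2 → T at (5,11); v=(1,-2)
2. t=4 → R at (9,3); v=(-1,-2)
3. t=3/2 → B at (15/2,0); v=(-1,2)
4. t=11/2 → T at (2,11); v=(-1,-2)
5. t=2 → L at (0,7); v=(1,-2)

Final position: (0,7)
Wall sequence: TRBTL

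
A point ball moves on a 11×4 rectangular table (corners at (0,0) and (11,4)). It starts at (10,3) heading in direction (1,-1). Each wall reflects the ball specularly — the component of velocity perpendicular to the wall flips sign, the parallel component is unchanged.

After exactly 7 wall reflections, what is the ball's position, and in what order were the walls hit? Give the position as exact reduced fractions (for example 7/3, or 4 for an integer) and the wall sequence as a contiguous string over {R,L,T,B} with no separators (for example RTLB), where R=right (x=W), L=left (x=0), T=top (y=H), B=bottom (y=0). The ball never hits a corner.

Final position: (7,0)
Wall sequence: RBTBLTB

1. t=1 → R at (11,2); v=(-1,-1)
2. t=2 → B at (9,0); v=(-1,1)
3. t=4 → T at (5,4); v=(-1,-1)
4. t=4 → B at (1,0); v=(-1,1)
5. t=1 → L at (0,1); v=(1,1)
6. t=3 → T at (3,4); v=(1,-1)
7. t=4 → B at (7,0); v=(1,1)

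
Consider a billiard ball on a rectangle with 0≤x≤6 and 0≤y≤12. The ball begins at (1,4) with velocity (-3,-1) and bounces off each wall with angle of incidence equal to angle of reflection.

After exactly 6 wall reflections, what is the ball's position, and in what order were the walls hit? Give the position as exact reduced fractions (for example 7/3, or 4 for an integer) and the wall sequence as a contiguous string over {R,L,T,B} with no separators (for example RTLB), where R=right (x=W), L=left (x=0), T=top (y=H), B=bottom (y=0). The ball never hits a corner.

1. t=1/3 → L at (0,11/3); v=(3,-1)
2. t=2 → R at (6,5/3); v=(-3,-1)
3. t=5/3 → B at (1,0); v=(-3,1)
4. t=1/3 → L at (0,1/3); v=(3,1)
5. t=2 → R at (6,7/3); v=(-3,1)
6. t=2 → L at (0,13/3); v=(3,1)

Final position: (0,13/3)
Wall sequence: LRBLRL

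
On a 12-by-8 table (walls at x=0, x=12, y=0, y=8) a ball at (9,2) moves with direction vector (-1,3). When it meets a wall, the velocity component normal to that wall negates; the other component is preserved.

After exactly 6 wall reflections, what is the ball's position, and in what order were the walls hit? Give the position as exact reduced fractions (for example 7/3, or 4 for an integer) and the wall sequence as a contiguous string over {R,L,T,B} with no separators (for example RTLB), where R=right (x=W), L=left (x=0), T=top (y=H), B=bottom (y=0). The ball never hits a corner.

Final position: (11/3,8)
Wall sequence: TBTLBT

1. t=2 → T at (7,8); v=(-1,-3)
2. t=8/3 → B at (13/3,0); v=(-1,3)
3. t=8/3 → T at (5/3,8); v=(-1,-3)
4. t=5/3 → L at (0,3); v=(1,-3)
5. t=1 → B at (1,0); v=(1,3)
6. t=8/3 → T at (11/3,8); v=(1,-3)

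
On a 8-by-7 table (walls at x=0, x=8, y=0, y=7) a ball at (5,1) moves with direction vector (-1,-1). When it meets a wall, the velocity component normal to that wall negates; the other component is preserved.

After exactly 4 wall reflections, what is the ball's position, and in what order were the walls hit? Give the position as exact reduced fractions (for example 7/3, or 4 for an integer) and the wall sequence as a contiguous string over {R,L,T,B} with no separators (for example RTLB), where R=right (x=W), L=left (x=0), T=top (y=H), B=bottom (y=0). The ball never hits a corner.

1. t=1 → B at (4,0); v=(-1,1)
2. t=4 → L at (0,4); v=(1,1)
3. t=3 → T at (3,7); v=(1,-1)
4. t=5 → R at (8,2); v=(-1,-1)

Final position: (8,2)
Wall sequence: BLTR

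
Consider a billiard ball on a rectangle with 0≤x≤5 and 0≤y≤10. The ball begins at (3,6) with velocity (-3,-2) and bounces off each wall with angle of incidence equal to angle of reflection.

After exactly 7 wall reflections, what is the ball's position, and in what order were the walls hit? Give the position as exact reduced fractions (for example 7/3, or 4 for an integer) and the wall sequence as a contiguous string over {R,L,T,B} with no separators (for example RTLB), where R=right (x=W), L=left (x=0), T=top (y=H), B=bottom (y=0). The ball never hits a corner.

Final position: (1,10)
Wall sequence: LRBLRLT

1. t=1 → L at (0,4); v=(3,-2)
2. t=5/3 → R at (5,2/3); v=(-3,-2)
3. t=1/3 → B at (4,0); v=(-3,2)
4. t=4/3 → L at (0,8/3); v=(3,2)
5. t=5/3 → R at (5,6); v=(-3,2)
6. t=5/3 → L at (0,28/3); v=(3,2)
7. t=1/3 → T at (1,10); v=(3,-2)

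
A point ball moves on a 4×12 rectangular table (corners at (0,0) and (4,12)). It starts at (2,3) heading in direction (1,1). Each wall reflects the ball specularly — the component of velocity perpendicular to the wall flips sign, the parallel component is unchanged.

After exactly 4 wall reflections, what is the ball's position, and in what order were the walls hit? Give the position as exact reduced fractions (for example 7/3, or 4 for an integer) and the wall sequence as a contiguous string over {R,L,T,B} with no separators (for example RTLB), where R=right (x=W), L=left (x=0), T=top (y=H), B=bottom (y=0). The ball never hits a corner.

1. t=2 → R at (4,5); v=(-1,1)
2. t=4 → L at (0,9); v=(1,1)
3. t=3 → T at (3,12); v=(1,-1)
4. t=1 → R at (4,11); v=(-1,-1)

Final position: (4,11)
Wall sequence: RLTR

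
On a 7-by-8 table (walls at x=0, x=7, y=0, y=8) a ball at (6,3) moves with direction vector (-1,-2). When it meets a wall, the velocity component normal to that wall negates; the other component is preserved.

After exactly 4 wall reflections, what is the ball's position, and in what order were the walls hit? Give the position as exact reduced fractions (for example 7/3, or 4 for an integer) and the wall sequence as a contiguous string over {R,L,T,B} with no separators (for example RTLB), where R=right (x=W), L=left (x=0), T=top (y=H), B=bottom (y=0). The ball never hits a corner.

Final position: (7/2,0)
Wall sequence: BTLB

1. t=3/2 → B at (9/2,0); v=(-1,2)
2. t=4 → T at (1/2,8); v=(-1,-2)
3. t=1/2 → L at (0,7); v=(1,-2)
4. t=7/2 → B at (7/2,0); v=(1,2)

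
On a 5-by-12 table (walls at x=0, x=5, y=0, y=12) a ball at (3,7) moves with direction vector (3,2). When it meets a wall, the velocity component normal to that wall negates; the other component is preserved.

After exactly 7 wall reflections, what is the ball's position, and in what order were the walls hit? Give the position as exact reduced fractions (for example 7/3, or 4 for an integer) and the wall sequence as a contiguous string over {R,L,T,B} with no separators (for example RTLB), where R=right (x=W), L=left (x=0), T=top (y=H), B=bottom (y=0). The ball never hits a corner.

1. t=2/3 → R at (5,25/3); v=(-3,2)
2. t=5/3 → L at (0,35/3); v=(3,2)
3. t=1/6 → T at (1/2,12); v=(3,-2)
4. t=3/2 → R at (5,9); v=(-3,-2)
5. t=5/3 → L at (0,17/3); v=(3,-2)
6. t=5/3 → R at (5,7/3); v=(-3,-2)
7. t=7/6 → B at (3/2,0); v=(-3,2)

Final position: (3/2,0)
Wall sequence: RLTRLRB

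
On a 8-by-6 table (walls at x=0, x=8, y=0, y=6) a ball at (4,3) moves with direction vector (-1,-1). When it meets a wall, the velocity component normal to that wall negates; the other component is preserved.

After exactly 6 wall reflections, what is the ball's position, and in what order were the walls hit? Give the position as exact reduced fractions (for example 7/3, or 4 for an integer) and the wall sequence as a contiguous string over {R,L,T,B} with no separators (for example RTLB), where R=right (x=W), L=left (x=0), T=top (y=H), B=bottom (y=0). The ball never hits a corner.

1. t=3 → B at (1,0); v=(-1,1)
2. t=1 → L at (0,1); v=(1,1)
3. t=5 → T at (5,6); v=(1,-1)
4. t=3 → R at (8,3); v=(-1,-1)
5. t=3 → B at (5,0); v=(-1,1)
6. t=5 → L at (0,5); v=(1,1)

Final position: (0,5)
Wall sequence: BLTRBL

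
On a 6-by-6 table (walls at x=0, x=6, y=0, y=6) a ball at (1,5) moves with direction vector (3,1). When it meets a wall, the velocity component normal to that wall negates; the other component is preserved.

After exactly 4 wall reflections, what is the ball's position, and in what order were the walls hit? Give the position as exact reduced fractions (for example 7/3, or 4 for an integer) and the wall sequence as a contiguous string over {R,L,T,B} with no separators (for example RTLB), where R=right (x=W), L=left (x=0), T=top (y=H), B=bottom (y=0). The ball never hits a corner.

1. t=1 → T at (4,6); v=(3,-1)
2. t=2/3 → R at (6,16/3); v=(-3,-1)
3. t=2 → L at (0,10/3); v=(3,-1)
4. t=2 → R at (6,4/3); v=(-3,-1)

Final position: (6,4/3)
Wall sequence: TRLR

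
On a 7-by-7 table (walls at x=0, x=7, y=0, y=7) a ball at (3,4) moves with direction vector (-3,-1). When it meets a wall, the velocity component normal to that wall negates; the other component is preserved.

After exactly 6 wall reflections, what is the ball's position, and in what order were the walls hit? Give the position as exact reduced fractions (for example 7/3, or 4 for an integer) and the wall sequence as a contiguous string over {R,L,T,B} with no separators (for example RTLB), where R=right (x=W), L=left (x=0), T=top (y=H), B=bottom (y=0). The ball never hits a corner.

Final position: (0,19/3)
Wall sequence: LRBLRL

1. t=1 → L at (0,3); v=(3,-1)
2. t=7/3 → R at (7,2/3); v=(-3,-1)
3. t=2/3 → B at (5,0); v=(-3,1)
4. t=5/3 → L at (0,5/3); v=(3,1)
5. t=7/3 → R at (7,4); v=(-3,1)
6. t=7/3 → L at (0,19/3); v=(3,1)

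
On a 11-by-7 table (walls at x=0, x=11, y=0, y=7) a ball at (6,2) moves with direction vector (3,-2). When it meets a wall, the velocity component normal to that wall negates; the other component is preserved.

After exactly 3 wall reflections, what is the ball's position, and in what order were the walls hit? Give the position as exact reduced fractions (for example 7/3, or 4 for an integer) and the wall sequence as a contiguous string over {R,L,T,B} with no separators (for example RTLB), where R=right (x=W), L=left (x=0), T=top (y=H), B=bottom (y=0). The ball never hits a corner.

Final position: (5/2,7)
Wall sequence: BRT

1. t=1 → B at (9,0); v=(3,2)
2. t=2/3 → R at (11,4/3); v=(-3,2)
3. t=17/6 → T at (5/2,7); v=(-3,-2)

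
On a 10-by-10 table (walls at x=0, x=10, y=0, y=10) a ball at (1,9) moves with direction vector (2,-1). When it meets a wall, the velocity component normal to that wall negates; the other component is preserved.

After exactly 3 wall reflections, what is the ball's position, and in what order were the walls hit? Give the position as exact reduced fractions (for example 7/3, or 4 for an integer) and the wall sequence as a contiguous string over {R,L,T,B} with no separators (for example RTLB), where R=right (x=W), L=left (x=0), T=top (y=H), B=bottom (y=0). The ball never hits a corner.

Final position: (0,1/2)
Wall sequence: RBL

1. t=9/2 → R at (10,9/2); v=(-2,-1)
2. t=9/2 → B at (1,0); v=(-2,1)
3. t=1/2 → L at (0,1/2); v=(2,1)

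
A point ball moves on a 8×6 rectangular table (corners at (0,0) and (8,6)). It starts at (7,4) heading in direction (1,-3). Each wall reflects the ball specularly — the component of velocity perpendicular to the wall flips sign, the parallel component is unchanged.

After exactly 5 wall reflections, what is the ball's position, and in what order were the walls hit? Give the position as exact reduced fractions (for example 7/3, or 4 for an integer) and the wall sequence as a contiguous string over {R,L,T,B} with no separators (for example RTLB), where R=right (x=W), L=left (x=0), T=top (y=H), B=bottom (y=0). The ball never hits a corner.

1. t=1 → R at (8,1); v=(-1,-3)
2. t=1/3 → B at (23/3,0); v=(-1,3)
3. t=2 → T at (17/3,6); v=(-1,-3)
4. t=2 → B at (11/3,0); v=(-1,3)
5. t=2 → T at (5/3,6); v=(-1,-3)

Final position: (5/3,6)
Wall sequence: RBTBT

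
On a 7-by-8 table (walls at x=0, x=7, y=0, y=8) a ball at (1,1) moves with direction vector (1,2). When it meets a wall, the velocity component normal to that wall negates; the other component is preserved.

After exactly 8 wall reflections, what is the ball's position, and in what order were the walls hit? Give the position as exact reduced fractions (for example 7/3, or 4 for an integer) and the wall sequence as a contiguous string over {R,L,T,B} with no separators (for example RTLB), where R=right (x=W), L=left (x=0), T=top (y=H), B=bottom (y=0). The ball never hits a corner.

Final position: (7,7)
Wall sequence: TRBTLBTR

1. t=7/2 → T at (9/2,8); v=(1,-2)
2. t=5/2 → R at (7,3); v=(-1,-2)
3. t=3/2 → B at (11/2,0); v=(-1,2)
4. t=4 → T at (3/2,8); v=(-1,-2)
5. t=3/2 → L at (0,5); v=(1,-2)
6. t=5/2 → B at (5/2,0); v=(1,2)
7. t=4 → T at (13/2,8); v=(1,-2)
8. t=1/2 → R at (7,7); v=(-1,-2)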